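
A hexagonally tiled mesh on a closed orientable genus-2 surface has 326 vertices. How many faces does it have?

164

χ = 2 − 2·2 = -2, and every face is a hexagon so 6F = 2E.
V − E + F = -2 with E = 6F/2 gives 326 − (6/2 − 1)·F = -2, so F = 164 and E = 492.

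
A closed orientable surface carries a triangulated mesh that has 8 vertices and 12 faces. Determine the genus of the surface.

0

Every face is a triangle, so 2E = 3·12 = 36, giving E = 18.
χ = V − E + F = 8 − 18 + 12 = 2.
For a closed orientable surface χ = 2 − 2g, so g = (2 − (2))/2 = 0.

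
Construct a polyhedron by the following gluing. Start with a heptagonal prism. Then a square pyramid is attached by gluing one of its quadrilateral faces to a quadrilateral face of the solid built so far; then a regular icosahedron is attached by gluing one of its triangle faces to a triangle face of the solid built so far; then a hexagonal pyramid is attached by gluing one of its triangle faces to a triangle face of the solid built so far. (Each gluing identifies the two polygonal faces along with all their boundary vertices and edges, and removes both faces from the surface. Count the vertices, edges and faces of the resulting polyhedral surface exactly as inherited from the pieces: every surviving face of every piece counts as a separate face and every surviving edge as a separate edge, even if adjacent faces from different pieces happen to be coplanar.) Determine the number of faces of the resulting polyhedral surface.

A heptagonal prism: V=14, E=21, F=9.
Attach a square pyramid (V=5, E=8, F=5) along a 4-gon: merge 4 vertices and 4 edges, delete both glued faces → V=15, E=25, F=12.
Attach a regular icosahedron (V=12, E=30, F=20) along a 3-gon: merge 3 vertices and 3 edges, delete both glued faces → V=24, E=52, F=30.
Attach a hexagonal pyramid (V=7, E=12, F=7) along a 3-gon: merge 3 vertices and 3 edges, delete both glued faces → V=28, E=61, F=35.
Check: V − E + F = 28 − 61 + 35 = 2.

35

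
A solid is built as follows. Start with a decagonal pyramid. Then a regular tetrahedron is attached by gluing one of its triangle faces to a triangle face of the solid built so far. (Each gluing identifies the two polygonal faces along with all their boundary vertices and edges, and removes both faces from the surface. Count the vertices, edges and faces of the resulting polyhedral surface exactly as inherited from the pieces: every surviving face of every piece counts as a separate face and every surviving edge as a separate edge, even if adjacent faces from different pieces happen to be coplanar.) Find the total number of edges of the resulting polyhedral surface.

A decagonal pyramid: V=11, E=20, F=11.
Attach a regular tetrahedron (V=4, E=6, F=4) along a 3-gon: merge 3 vertices and 3 edges, delete both glued faces → V=12, E=23, F=13.
Check: V − E + F = 12 − 23 + 13 = 2.

23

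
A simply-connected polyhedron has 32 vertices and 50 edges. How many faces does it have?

20

Here V − E + F = 2.
F = 2 − V + E = 2 − 32 + 50 = 20.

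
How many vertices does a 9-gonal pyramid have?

10

A pyramid on an n-gon base has one n-gon and n triangles: V = 9 + 1 = 10, E = 2·9 = 18, F = 9 + 1 = 10.
Check: V − E + F = 10 − 18 + 10 = 2.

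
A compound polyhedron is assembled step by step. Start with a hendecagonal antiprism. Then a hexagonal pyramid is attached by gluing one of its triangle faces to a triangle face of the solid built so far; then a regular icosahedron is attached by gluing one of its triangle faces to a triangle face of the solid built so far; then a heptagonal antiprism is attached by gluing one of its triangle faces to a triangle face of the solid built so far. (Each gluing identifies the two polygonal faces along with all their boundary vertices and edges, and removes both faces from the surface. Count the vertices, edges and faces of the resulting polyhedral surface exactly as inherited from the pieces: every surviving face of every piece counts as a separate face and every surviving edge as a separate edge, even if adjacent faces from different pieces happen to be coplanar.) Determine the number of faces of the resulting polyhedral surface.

61

A hendecagonal antiprism: V=22, E=44, F=24.
Attach a hexagonal pyramid (V=7, E=12, F=7) along a 3-gon: merge 3 vertices and 3 edges, delete both glued faces → V=26, E=53, F=29.
Attach a regular icosahedron (V=12, E=30, F=20) along a 3-gon: merge 3 vertices and 3 edges, delete both glued faces → V=35, E=80, F=47.
Attach a heptagonal antiprism (V=14, E=28, F=16) along a 3-gon: merge 3 vertices and 3 edges, delete both glued faces → V=46, E=105, F=61.
Check: V − E + F = 46 − 105 + 61 = 2.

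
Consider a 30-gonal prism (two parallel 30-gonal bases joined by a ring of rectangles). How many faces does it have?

A prism on an n-gon has two n-gon bases and n rectangular sides: V = 2·30 = 60, E = 3·30 = 90, F = 30 + 2 = 32.
Check: V − E + F = 60 − 90 + 32 = 2.

32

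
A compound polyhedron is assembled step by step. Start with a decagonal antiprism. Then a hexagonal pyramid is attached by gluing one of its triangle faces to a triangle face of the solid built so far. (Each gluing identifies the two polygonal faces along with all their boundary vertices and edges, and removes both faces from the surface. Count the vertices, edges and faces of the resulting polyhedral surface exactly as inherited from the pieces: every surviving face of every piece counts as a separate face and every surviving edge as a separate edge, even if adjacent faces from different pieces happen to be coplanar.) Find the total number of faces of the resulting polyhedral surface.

A decagonal antiprism: V=20, E=40, F=22.
Attach a hexagonal pyramid (V=7, E=12, F=7) along a 3-gon: merge 3 vertices and 3 edges, delete both glued faces → V=24, E=49, F=27.
Check: V − E + F = 24 − 49 + 27 = 2.

27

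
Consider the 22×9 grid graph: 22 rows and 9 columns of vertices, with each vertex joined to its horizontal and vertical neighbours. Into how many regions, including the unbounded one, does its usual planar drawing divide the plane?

The grid has V = 22·9 = 198 vertices and E = 22·8 + 9·21 = 365 edges.
F = 2 − V + E = 2 − 198 + 365 = 169.

169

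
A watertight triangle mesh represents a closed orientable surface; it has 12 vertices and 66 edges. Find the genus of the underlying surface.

Every face is a triangle and each edge borders two faces, so 3F = 2·66, giving F = 44.
χ = V − E + F = 12 − 66 + 44 = -10.
For a closed orientable surface χ = 2 − 2g, so g = (2 − (-10))/2 = 6.

6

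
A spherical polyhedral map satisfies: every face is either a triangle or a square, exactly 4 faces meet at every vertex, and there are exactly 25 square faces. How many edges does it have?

Let x be the number of triangles; then F = 25 + x.
Edge–face incidences: 2E = 4·25 + 3·x = 100 + 3x.
Every vertex has degree 4, so 4V = 2E.
Euler: V − E + F = 2 ⇒ (2E)/4 − E + (25 + x) = 2.
Multiply by 8: 2·(2E) − 4·(2E) + 8·(25 + x) = 16, i.e. 200 + 8x − 2·(100 + 3x) = 16.
Collecting terms: 2x = 16, so x = 8.
Then 2E = 100 + 3·8 = 124, so E = 62, V = 2E/4 = 31, F = 25 + 8 = 33.

62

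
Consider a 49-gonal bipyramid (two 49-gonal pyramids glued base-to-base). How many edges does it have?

147

A bipyramid over an n-gon has 2n triangular faces and n + 2 vertices: V = 49 + 2 = 51, E = 3·49 = 147, F = 2·49 = 98.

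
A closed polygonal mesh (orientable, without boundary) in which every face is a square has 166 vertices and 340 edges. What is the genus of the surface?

Every face is a square and each edge borders two faces, so 4F = 2·340, giving F = 170.
χ = V − E + F = 166 − 340 + 170 = -4.
For a closed orientable surface χ = 2 − 2g, so g = (2 − (-4))/2 = 3.

3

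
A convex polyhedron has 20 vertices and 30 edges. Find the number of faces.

12

Here V − E + F = 2.
F = 2 − V + E = 2 − 20 + 30 = 12.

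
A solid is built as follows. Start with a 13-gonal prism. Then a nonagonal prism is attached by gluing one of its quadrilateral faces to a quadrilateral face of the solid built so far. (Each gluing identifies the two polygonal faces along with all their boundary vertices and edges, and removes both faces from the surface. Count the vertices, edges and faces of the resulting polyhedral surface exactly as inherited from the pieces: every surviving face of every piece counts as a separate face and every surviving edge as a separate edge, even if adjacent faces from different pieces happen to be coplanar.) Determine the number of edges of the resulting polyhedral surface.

62

A 13-gonal prism: V=26, E=39, F=15.
Attach a nonagonal prism (V=18, E=27, F=11) along a 4-gon: merge 4 vertices and 4 edges, delete both glued faces → V=40, E=62, F=24.
Check: V − E + F = 40 − 62 + 24 = 2.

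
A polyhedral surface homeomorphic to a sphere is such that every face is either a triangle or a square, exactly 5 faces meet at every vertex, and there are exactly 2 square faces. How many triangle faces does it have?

Let x be the number of triangles; then F = 2 + x.
Edge–face incidences: 2E = 4·2 + 3·x = 8 + 3x.
Every vertex has degree 5, so 5V = 2E.
Euler: V − E + F = 2 ⇒ (2E)/5 − E + (2 + x) = 2.
Multiply by 10: 2·(2E) − 5·(2E) + 10·(2 + x) = 20, i.e. 20 + 10x − 3·(8 + 3x) = 20.
Collecting terms: x − 4 = 20, so x = 24.
Then 2E = 8 + 3·24 = 80, so E = 40, V = 2E/5 = 16, F = 2 + 24 = 26.

24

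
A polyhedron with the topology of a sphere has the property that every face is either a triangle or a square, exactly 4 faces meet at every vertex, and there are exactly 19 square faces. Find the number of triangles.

Let x be the number of triangles; then F = 19 + x.
Edge–face incidences: 2E = 4·19 + 3·x = 76 + 3x.
Every vertex has degree 4, so 4V = 2E.
Euler: V − E + F = 2 ⇒ (2E)/4 − E + (19 + x) = 2.
Multiply by 8: 2·(2E) − 4·(2E) + 8·(19 + x) = 16, i.e. 152 + 8x − 2·(76 + 3x) = 16.
Collecting terms: 2x = 16, so x = 8.
Then 2E = 76 + 3·8 = 100, so E = 50, V = 2E/4 = 25, F = 19 + 8 = 27.

8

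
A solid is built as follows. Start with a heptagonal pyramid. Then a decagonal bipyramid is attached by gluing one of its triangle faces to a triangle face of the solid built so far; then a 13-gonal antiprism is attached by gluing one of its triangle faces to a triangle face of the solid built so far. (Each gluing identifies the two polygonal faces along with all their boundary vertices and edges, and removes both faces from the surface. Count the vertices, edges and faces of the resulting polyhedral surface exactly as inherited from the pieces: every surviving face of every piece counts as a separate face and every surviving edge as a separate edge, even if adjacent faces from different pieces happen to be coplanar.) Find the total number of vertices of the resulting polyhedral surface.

40

A heptagonal pyramid: V=8, E=14, F=8.
Attach a decagonal bipyramid (V=12, E=30, F=20) along a 3-gon: merge 3 vertices and 3 edges, delete both glued faces → V=17, E=41, F=26.
Attach a 13-gonal antiprism (V=26, E=52, F=28) along a 3-gon: merge 3 vertices and 3 edges, delete both glued faces → V=40, E=90, F=52.
Check: V − E + F = 40 − 90 + 52 = 2.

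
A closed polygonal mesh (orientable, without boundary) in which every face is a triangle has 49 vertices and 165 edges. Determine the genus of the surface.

Every face is a triangle and each edge borders two faces, so 3F = 2·165, giving F = 110.
χ = V − E + F = 49 − 165 + 110 = -6.
For a closed orientable surface χ = 2 − 2g, so g = (2 − (-6))/2 = 4.

4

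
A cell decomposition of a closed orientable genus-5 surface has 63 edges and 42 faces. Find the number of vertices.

For a closed orientable surface of genus 5, χ = 2 − 2·5 = -8.
V = -8 + E − F = -8 + 63 − 42 = 13.

13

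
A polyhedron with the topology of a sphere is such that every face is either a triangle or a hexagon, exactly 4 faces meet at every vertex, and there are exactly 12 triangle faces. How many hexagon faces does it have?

Let x be the number of hexagons; then F = 12 + x.
Edge–face incidences: 2E = 3·12 + 6·x = 36 + 6x.
Every vertex has degree 4, so 4V = 2E.
Euler: V − E + F = 2 ⇒ (2E)/4 − E + (12 + x) = 2.
Multiply by 8: 2·(2E) − 4·(2E) + 8·(12 + x) = 16, i.e. 96 + 8x − 2·(36 + 6x) = 16.
Collecting terms: −4x + 24 = 16, so −4x = −8, so x = 2.
Then 2E = 36 + 6·2 = 48, so E = 24, V = 2E/4 = 12, F = 12 + 2 = 14.

2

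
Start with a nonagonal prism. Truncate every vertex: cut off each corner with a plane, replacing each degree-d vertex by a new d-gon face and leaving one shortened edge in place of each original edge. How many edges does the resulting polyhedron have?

The base solid has V = 18, E = 27, F = 11.
Truncation replaces each original edge-end by a new vertex, so V′ = 2E = 54.
Each original edge survives, and each old vertex of degree d contributes d new edges; summing degrees gives Σd = 2E, so E′ = E + 2E = 3E = 81.
Each original face survives and each original vertex becomes one new face: F′ = F + V = 29.

81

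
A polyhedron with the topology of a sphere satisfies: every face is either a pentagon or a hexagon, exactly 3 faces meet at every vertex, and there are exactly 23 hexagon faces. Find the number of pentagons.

Let x be the number of pentagons; then F = 23 + x.
Edge–face incidences: 2E = 6·23 + 5·x = 138 + 5x.
Every vertex has degree 3, so 3V = 2E.
Euler: V − E + F = 2 ⇒ (2E)/3 − E + (23 + x) = 2.
Multiply by 6: 2·(2E) − 3·(2E) + 6·(23 + x) = 12, i.e. 138 + 6x − (138 + 5x) = 12.
Collecting terms: x = 12.
Then 2E = 138 + 5·12 = 198, so E = 99, V = 2E/3 = 66, F = 23 + 12 = 35.

12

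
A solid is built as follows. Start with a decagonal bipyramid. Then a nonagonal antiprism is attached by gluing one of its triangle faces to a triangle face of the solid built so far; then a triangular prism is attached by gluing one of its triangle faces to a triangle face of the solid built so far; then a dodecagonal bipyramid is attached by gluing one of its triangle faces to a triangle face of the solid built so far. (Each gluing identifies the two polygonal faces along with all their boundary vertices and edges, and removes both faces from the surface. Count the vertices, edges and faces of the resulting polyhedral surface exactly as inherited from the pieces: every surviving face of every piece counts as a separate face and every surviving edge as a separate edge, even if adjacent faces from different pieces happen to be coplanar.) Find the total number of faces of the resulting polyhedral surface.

63

A decagonal bipyramid: V=12, E=30, F=20.
Attach a nonagonal antiprism (V=18, E=36, F=20) along a 3-gon: merge 3 vertices and 3 edges, delete both glued faces → V=27, E=63, F=38.
Attach a triangular prism (V=6, E=9, F=5) along a 3-gon: merge 3 vertices and 3 edges, delete both glued faces → V=30, E=69, F=41.
Attach a dodecagonal bipyramid (V=14, E=36, F=24) along a 3-gon: merge 3 vertices and 3 edges, delete both glued faces → V=41, E=102, F=63.
Check: V − E + F = 41 − 102 + 63 = 2.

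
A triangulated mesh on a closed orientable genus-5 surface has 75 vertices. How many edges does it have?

χ = 2 − 2·5 = -8, and every face is a triangle so 3F = 2E.
V − E + F = -8 with E = 3F/2 gives 75 − (3/2 − 1)·F = -8, so F = 166 and E = 249.

249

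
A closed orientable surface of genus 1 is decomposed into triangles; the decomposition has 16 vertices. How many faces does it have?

32

χ = 2 − 2·1 = 0, and every face is a triangle so 3F = 2E.
V − E + F = 0 with E = 3F/2 gives 16 − (3/2 − 1)·F = 0, so F = 32 and E = 48.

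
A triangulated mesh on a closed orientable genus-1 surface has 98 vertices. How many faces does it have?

196

χ = 2 − 2·1 = 0, and every face is a triangle so 3F = 2E.
V − E + F = 0 with E = 3F/2 gives 98 − (3/2 − 1)·F = 0, so F = 196 and E = 294.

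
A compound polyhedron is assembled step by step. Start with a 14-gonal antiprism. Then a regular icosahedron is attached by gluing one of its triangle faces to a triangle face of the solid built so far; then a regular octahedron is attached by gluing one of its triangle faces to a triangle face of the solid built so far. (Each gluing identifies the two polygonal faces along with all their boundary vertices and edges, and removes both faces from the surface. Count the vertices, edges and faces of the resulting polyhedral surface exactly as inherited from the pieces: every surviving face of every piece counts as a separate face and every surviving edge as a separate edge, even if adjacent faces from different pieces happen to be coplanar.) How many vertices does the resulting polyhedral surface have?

A 14-gonal antiprism: V=28, E=56, F=30.
Attach a regular icosahedron (V=12, E=30, F=20) along a 3-gon: merge 3 vertices and 3 edges, delete both glued faces → V=37, E=83, F=48.
Attach a regular octahedron (V=6, E=12, F=8) along a 3-gon: merge 3 vertices and 3 edges, delete both glued faces → V=40, E=92, F=54.
Check: V − E + F = 40 − 92 + 54 = 2.

40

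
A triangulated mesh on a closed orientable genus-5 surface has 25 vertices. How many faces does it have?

χ = 2 − 2·5 = -8, and every face is a triangle so 3F = 2E.
V − E + F = -8 with E = 3F/2 gives 25 − (3/2 − 1)·F = -8, so F = 66 and E = 99.

66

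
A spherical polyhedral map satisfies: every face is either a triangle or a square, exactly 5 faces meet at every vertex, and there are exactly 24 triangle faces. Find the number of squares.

2

Let x be the number of squares; then F = 24 + x.
Edge–face incidences: 2E = 3·24 + 4·x = 72 + 4x.
Every vertex has degree 5, so 5V = 2E.
Euler: V − E + F = 2 ⇒ (2E)/5 − E + (24 + x) = 2.
Multiply by 10: 2·(2E) − 5·(2E) + 10·(24 + x) = 20, i.e. 240 + 10x − 3·(72 + 4x) = 20.
Collecting terms: −2x + 24 = 20, so −2x = −4, so x = 2.
Then 2E = 72 + 4·2 = 80, so E = 40, V = 2E/5 = 16, F = 24 + 2 = 26.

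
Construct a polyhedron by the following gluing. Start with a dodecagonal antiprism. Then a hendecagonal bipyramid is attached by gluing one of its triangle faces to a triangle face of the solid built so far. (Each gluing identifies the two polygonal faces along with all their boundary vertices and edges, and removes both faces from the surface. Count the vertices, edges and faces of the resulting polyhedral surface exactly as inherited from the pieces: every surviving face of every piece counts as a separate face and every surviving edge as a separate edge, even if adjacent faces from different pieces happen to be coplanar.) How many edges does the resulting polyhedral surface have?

78

A dodecagonal antiprism: V=24, E=48, F=26.
Attach a hendecagonal bipyramid (V=13, E=33, F=22) along a 3-gon: merge 3 vertices and 3 edges, delete both glued faces → V=34, E=78, F=46.
Check: V − E + F = 34 − 78 + 46 = 2.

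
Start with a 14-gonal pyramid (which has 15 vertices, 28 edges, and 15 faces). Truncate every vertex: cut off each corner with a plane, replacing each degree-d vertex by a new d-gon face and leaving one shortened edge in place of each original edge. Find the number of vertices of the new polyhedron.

Truncation replaces each original edge-end by a new vertex, so V′ = 2E = 56.
Each original edge survives, and each old vertex of degree d contributes d new edges; summing degrees gives Σd = 2E, so E′ = E + 2E = 3E = 84.
Each original face survives and each original vertex becomes one new face: F′ = F + V = 30.

56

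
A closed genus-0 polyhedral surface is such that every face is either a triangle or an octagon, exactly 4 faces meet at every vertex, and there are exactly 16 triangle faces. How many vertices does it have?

16

Let x be the number of octagons; then F = 16 + x.
Edge–face incidences: 2E = 3·16 + 8·x = 48 + 8x.
Every vertex has degree 4, so 4V = 2E.
Euler: V − E + F = 2 ⇒ (2E)/4 − E + (16 + x) = 2.
Multiply by 8: 2·(2E) − 4·(2E) + 8·(16 + x) = 16, i.e. 128 + 8x − 2·(48 + 8x) = 16.
Collecting terms: −8x + 32 = 16, so −8x = −16, so x = 2.
Then 2E = 48 + 8·2 = 64, so E = 32, V = 2E/4 = 16, F = 16 + 2 = 18.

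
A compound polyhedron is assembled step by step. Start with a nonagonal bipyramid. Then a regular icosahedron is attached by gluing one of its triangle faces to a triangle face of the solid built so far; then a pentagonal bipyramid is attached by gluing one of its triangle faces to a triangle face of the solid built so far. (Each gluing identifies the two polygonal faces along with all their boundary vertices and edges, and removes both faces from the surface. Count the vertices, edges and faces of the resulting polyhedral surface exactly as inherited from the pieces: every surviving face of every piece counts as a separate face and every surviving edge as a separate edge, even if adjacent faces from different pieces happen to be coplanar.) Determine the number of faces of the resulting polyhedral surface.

A nonagonal bipyramid: V=11, E=27, F=18.
Attach a regular icosahedron (V=12, E=30, F=20) along a 3-gon: merge 3 vertices and 3 edges, delete both glued faces → V=20, E=54, F=36.
Attach a pentagonal bipyramid (V=7, E=15, F=10) along a 3-gon: merge 3 vertices and 3 edges, delete both glued faces → V=24, E=66, F=44.
Check: V − E + F = 24 − 66 + 44 = 2.

44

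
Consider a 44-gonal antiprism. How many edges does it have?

176

An antiprism on an n-gon has two n-gon caps and 2n triangles: V = 2·44 = 88, E = 4·44 = 176, F = 2·44 + 2 = 90.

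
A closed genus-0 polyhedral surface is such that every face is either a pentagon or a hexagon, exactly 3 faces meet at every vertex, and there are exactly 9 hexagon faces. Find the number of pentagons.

Let x be the number of pentagons; then F = 9 + x.
Edge–face incidences: 2E = 6·9 + 5·x = 54 + 5x.
Every vertex has degree 3, so 3V = 2E.
Euler: V − E + F = 2 ⇒ (2E)/3 − E + (9 + x) = 2.
Multiply by 6: 2·(2E) − 3·(2E) + 6·(9 + x) = 12, i.e. 54 + 6x − (54 + 5x) = 12.
Collecting terms: x = 12.
Then 2E = 54 + 5·12 = 114, so E = 57, V = 2E/3 = 38, F = 9 + 12 = 21.

12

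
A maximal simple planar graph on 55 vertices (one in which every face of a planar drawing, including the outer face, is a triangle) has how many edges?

In a plane triangulation 3F = 2E and V − E + F = 2, so E = 3V − 6 = 3·55 − 6 = 159.

159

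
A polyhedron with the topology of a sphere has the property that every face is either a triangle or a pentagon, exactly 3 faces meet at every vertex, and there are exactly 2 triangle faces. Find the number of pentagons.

Let x be the number of pentagons; then F = 2 + x.
Edge–face incidences: 2E = 3·2 + 5·x = 6 + 5x.
Every vertex has degree 3, so 3V = 2E.
Euler: V − E + F = 2 ⇒ (2E)/3 − E + (2 + x) = 2.
Multiply by 6: 2·(2E) − 3·(2E) + 6·(2 + x) = 12, i.e. 12 + 6x − (6 + 5x) = 12.
Collecting terms: x + 6 = 12, so x = 6.
Then 2E = 6 + 5·6 = 36, so E = 18, V = 2E/3 = 12, F = 2 + 6 = 8.

6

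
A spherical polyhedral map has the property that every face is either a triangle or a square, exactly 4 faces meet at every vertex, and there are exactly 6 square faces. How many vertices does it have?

Let x be the number of triangles; then F = 6 + x.
Edge–face incidences: 2E = 4·6 + 3·x = 24 + 3x.
Every vertex has degree 4, so 4V = 2E.
Euler: V − E + F = 2 ⇒ (2E)/4 − E + (6 + x) = 2.
Multiply by 8: 2·(2E) − 4·(2E) + 8·(6 + x) = 16, i.e. 48 + 8x − 2·(24 + 3x) = 16.
Collecting terms: 2x = 16, so x = 8.
Then 2E = 24 + 3·8 = 48, so E = 24, V = 2E/4 = 12, F = 6 + 8 = 14.

12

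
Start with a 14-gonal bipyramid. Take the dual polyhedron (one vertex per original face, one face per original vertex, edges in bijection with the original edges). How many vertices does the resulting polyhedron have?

The base solid has V = 16, E = 42, F = 28.
The dual swaps V and F and preserves E: V′ = F = 28, E′ = E = 42, F′ = V = 16.

28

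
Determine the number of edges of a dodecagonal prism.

36

A prism on an n-gon has two n-gon bases and n rectangular sides: V = 2·12 = 24, E = 3·12 = 36, F = 12 + 2 = 14.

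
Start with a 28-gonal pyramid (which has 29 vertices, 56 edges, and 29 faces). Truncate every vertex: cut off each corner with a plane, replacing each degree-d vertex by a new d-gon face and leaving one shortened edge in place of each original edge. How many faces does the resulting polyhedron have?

58

Truncation replaces each original edge-end by a new vertex, so V′ = 2E = 112.
Each original edge survives, and each old vertex of degree d contributes d new edges; summing degrees gives Σd = 2E, so E′ = E + 2E = 3E = 168.
Each original face survives and each original vertex becomes one new face: F′ = F + V = 58.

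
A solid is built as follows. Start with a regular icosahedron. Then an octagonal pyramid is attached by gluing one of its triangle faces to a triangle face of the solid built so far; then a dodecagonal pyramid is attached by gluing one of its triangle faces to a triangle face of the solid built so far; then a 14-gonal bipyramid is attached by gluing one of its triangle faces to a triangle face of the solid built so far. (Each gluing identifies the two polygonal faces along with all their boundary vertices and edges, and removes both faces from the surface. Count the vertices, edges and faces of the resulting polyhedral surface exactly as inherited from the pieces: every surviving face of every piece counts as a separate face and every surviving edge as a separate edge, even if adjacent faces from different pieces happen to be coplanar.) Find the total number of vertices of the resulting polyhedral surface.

A regular icosahedron: V=12, E=30, F=20.
Attach an octagonal pyramid (V=9, E=16, F=9) along a 3-gon: merge 3 vertices and 3 edges, delete both glued faces → V=18, E=43, F=27.
Attach a dodecagonal pyramid (V=13, E=24, F=13) along a 3-gon: merge 3 vertices and 3 edges, delete both glued faces → V=28, E=64, F=38.
Attach a 14-gonal bipyramid (V=16, E=42, F=28) along a 3-gon: merge 3 vertices and 3 edges, delete both glued faces → V=41, E=103, F=64.
Check: V − E + F = 41 − 103 + 64 = 2.

41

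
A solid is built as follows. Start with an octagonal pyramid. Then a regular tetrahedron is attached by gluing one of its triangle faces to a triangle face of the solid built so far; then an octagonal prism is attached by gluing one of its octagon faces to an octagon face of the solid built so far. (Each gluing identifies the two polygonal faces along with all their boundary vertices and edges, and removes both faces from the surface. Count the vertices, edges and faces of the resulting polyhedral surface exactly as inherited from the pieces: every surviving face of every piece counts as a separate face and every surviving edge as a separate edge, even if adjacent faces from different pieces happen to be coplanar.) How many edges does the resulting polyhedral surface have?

An octagonal pyramid: V=9, E=16, F=9.
Attach a regular tetrahedron (V=4, E=6, F=4) along a 3-gon: merge 3 vertices and 3 edges, delete both glued faces → V=10, E=19, F=11.
Attach an octagonal prism (V=16, E=24, F=10) along an 8-gon: merge 8 vertices and 8 edges, delete both glued faces → V=18, E=35, F=19.
Check: V − E + F = 18 − 35 + 19 = 2.

35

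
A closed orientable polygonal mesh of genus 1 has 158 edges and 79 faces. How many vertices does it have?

For a closed orientable surface of genus 1, χ = 2 − 2·1 = 0.
V = 0 + E − F = 0 + 158 − 79 = 79.

79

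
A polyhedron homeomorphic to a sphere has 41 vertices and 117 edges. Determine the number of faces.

Here V − E + F = 2.
F = 2 − V + E = 2 − 41 + 117 = 78.

78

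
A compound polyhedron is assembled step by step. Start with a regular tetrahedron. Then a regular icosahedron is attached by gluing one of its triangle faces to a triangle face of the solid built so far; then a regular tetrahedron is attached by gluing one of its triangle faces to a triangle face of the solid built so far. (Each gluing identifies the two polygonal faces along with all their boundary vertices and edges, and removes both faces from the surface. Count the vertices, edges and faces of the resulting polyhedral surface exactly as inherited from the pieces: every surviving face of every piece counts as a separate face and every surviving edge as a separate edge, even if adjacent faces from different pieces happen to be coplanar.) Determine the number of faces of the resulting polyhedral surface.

24

A regular tetrahedron: V=4, E=6, F=4.
Attach a regular icosahedron (V=12, E=30, F=20) along a 3-gon: merge 3 vertices and 3 edges, delete both glued faces → V=13, E=33, F=22.
Attach a regular tetrahedron (V=4, E=6, F=4) along a 3-gon: merge 3 vertices and 3 edges, delete both glued faces → V=14, E=36, F=24.
Check: V − E + F = 14 − 36 + 24 = 2.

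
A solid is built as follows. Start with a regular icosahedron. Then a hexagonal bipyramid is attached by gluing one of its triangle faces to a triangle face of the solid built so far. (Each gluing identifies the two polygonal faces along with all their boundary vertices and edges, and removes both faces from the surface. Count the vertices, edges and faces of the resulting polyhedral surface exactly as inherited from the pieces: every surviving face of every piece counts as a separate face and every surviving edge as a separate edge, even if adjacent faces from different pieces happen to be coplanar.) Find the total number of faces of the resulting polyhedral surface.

A regular icosahedron: V=12, E=30, F=20.
Attach a hexagonal bipyramid (V=8, E=18, F=12) along a 3-gon: merge 3 vertices and 3 edges, delete both glued faces → V=17, E=45, F=30.
Check: V − E + F = 17 − 45 + 30 = 2.

30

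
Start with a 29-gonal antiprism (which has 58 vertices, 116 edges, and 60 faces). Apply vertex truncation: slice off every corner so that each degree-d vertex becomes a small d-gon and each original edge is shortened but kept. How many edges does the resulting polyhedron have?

Truncation replaces each original edge-end by a new vertex, so V′ = 2E = 232.
Each original edge survives, and each old vertex of degree d contributes d new edges; summing degrees gives Σd = 2E, so E′ = E + 2E = 3E = 348.
Each original face survives and each original vertex becomes one new face: F′ = F + V = 118.

348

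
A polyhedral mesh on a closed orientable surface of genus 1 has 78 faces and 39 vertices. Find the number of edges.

For a closed orientable surface of genus 1, χ = 2 − 2·1 = 0.
E = V + F − (0) = 39 + 78 − (0) = 117.

117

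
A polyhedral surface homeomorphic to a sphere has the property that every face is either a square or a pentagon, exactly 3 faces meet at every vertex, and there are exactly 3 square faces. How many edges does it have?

Let x be the number of pentagons; then F = 3 + x.
Edge–face incidences: 2E = 4·3 + 5·x = 12 + 5x.
Every vertex has degree 3, so 3V = 2E.
Euler: V − E + F = 2 ⇒ (2E)/3 − E + (3 + x) = 2.
Multiply by 6: 2·(2E) − 3·(2E) + 6·(3 + x) = 12, i.e. 18 + 6x − (12 + 5x) = 12.
Collecting terms: x + 6 = 12, so x = 6.
Then 2E = 12 + 5·6 = 42, so E = 21, V = 2E/3 = 14, F = 3 + 6 = 9.

21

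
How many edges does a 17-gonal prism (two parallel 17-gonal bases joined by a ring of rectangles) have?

A prism on an n-gon has two n-gon bases and n rectangular sides: V = 2·17 = 34, E = 3·17 = 51, F = 17 + 2 = 19.

51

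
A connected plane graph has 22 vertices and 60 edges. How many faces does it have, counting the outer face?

40

Euler's formula for a connected plane graph: V − E + F = 2, so F = 2 − 22 + 60 = 40.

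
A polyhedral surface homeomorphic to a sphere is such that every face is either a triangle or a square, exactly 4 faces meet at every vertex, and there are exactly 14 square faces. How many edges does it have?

40

Let x be the number of triangles; then F = 14 + x.
Edge–face incidences: 2E = 4·14 + 3·x = 56 + 3x.
Every vertex has degree 4, so 4V = 2E.
Euler: V − E + F = 2 ⇒ (2E)/4 − E + (14 + x) = 2.
Multiply by 8: 2·(2E) − 4·(2E) + 8·(14 + x) = 16, i.e. 112 + 8x − 2·(56 + 3x) = 16.
Collecting terms: 2x = 16, so x = 8.
Then 2E = 56 + 3·8 = 80, so E = 40, V = 2E/4 = 20, F = 14 + 8 = 22.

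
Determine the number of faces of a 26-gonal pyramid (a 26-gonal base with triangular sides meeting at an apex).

A pyramid on an n-gon base has one n-gon and n triangles: V = 26 + 1 = 27, E = 2·26 = 52, F = 26 + 1 = 27.

27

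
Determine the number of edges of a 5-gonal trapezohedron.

The n-trapezohedron (dual of the n-antiprism) has V = 2·5 + 2 = 12, E = 4·5 = 20, F = 2·5 = 10.

20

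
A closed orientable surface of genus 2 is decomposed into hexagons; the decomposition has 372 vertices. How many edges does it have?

χ = 2 − 2·2 = -2, and every face is a hexagon so 6F = 2E.
V − E + F = -2 with E = 6F/2 gives 372 − (6/2 − 1)·F = -2, so F = 187 and E = 561.

561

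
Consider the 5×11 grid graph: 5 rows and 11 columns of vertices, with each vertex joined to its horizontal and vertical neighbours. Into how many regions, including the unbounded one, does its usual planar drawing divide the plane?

The grid has V = 5·11 = 55 vertices and E = 5·10 + 11·4 = 94 edges.
F = 2 − V + E = 2 − 55 + 94 = 41.

41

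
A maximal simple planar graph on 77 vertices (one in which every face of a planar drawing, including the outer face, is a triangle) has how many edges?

225

In a plane triangulation 3F = 2E and V − E + F = 2, so E = 3V − 6 = 3·77 − 6 = 225.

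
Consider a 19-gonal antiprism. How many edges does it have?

An antiprism on an n-gon has two n-gon caps and 2n triangles: V = 2·19 = 38, E = 4·19 = 76, F = 2·19 + 2 = 40.

76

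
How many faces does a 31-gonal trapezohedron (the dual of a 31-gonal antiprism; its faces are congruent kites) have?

62

The n-trapezohedron (dual of the n-antiprism) has V = 2·31 + 2 = 64, E = 4·31 = 124, F = 2·31 = 62.
Check: V − E + F = 64 − 124 + 62 = 2.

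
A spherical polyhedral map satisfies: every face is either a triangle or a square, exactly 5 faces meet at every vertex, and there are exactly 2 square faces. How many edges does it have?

Let x be the number of triangles; then F = 2 + x.
Edge–face incidences: 2E = 4·2 + 3·x = 8 + 3x.
Every vertex has degree 5, so 5V = 2E.
Euler: V − E + F = 2 ⇒ (2E)/5 − E + (2 + x) = 2.
Multiply by 10: 2·(2E) − 5·(2E) + 10·(2 + x) = 20, i.e. 20 + 10x − 3·(8 + 3x) = 20.
Collecting terms: x − 4 = 20, so x = 24.
Then 2E = 8 + 3·24 = 80, so E = 40, V = 2E/5 = 16, F = 2 + 24 = 26.

40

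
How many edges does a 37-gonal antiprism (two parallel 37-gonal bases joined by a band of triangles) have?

148

An antiprism on an n-gon has two n-gon caps and 2n triangles: V = 2·37 = 74, E = 4·37 = 148, F = 2·37 + 2 = 76.
Check: V − E + F = 74 − 148 + 76 = 2.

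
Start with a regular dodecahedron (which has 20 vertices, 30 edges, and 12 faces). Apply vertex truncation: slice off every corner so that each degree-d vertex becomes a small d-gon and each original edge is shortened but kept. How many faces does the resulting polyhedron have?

32

Truncation replaces each original edge-end by a new vertex, so V′ = 2E = 60.
Each original edge survives, and each old vertex of degree d contributes d new edges; summing degrees gives Σd = 2E, so E′ = E + 2E = 3E = 90.
Each original face survives and each original vertex becomes one new face: F′ = F + V = 32.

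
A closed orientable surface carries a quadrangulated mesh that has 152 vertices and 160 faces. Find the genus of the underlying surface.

Every face is a square, so 2E = 4·160 = 640, giving E = 320.
χ = V − E + F = 152 − 320 + 160 = -8.
For a closed orientable surface χ = 2 − 2g, so g = (2 − (-8))/2 = 5.

5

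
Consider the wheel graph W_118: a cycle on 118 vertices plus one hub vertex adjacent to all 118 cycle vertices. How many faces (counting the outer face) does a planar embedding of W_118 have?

119

W_118 has V = 118 + 1 = 119 vertices and E = 2·118 = 236 edges.
By Euler's formula F = 2 − V + E = 2 − 119 + 236 = 119.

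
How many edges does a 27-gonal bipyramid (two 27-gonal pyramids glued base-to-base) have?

A bipyramid over an n-gon has 2n triangular faces and n + 2 vertices: V = 27 + 2 = 29, E = 3·27 = 81, F = 2·27 = 54.
Check: V − E + F = 29 − 81 + 54 = 2.

81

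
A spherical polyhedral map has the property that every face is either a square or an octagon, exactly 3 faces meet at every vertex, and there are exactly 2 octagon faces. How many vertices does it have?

Let x be the number of squares; then F = 2 + x.
Edge–face incidences: 2E = 8·2 + 4·x = 16 + 4x.
Every vertex has degree 3, so 3V = 2E.
Euler: V − E + F = 2 ⇒ (2E)/3 − E + (2 + x) = 2.
Multiply by 6: 2·(2E) − 3·(2E) + 6·(2 + x) = 12, i.e. 12 + 6x − (16 + 4x) = 12.
Collecting terms: 2x − 4 = 12, so 2x = 16, so x = 8.
Then 2E = 16 + 4·8 = 48, so E = 24, V = 2E/3 = 16, F = 2 + 8 = 10.

16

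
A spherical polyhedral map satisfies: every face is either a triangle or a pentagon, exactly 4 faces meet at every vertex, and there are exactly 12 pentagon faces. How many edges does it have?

60

Let x be the number of triangles; then F = 12 + x.
Edge–face incidences: 2E = 5·12 + 3·x = 60 + 3x.
Every vertex has degree 4, so 4V = 2E.
Euler: V − E + F = 2 ⇒ (2E)/4 − E + (12 + x) = 2.
Multiply by 8: 2·(2E) − 4·(2E) + 8·(12 + x) = 16, i.e. 96 + 8x − 2·(60 + 3x) = 16.
Collecting terms: 2x − 24 = 16, so 2x = 40, so x = 20.
Then 2E = 60 + 3·20 = 120, so E = 60, V = 2E/4 = 30, F = 12 + 20 = 32.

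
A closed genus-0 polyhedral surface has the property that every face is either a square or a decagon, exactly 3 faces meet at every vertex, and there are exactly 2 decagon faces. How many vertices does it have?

Let x be the number of squares; then F = 2 + x.
Edge–face incidences: 2E = 10·2 + 4·x = 20 + 4x.
Every vertex has degree 3, so 3V = 2E.
Euler: V − E + F = 2 ⇒ (2E)/3 − E + (2 + x) = 2.
Multiply by 6: 2·(2E) − 3·(2E) + 6·(2 + x) = 12, i.e. 12 + 6x − (20 + 4x) = 12.
Collecting terms: 2x − 8 = 12, so 2x = 20, so x = 10.
Then 2E = 20 + 4·10 = 60, so E = 30, V = 2E/3 = 20, F = 2 + 10 = 12.

20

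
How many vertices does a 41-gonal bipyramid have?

A bipyramid over an n-gon has 2n triangular faces and n + 2 vertices: V = 41 + 2 = 43, E = 3·41 = 123, F = 2·41 = 82.
Check: V − E + F = 43 − 123 + 82 = 2.

43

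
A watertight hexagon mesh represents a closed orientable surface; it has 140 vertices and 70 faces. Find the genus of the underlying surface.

Every face is a hexagon, so 2E = 6·70 = 420, giving E = 210.
χ = V − E + F = 140 − 210 + 70 = 0.
For a closed orientable surface χ = 2 − 2g, so g = (2 − (0))/2 = 1.

1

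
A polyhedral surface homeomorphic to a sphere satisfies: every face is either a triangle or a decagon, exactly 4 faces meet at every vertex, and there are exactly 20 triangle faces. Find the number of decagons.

Let x be the number of decagons; then F = 20 + x.
Edge–face incidences: 2E = 3·20 + 10·x = 60 + 10x.
Every vertex has degree 4, so 4V = 2E.
Euler: V − E + F = 2 ⇒ (2E)/4 − E + (20 + x) = 2.
Multiply by 8: 2·(2E) − 4·(2E) + 8·(20 + x) = 16, i.e. 160 + 8x − 2·(60 + 10x) = 16.
Collecting terms: −12x + 40 = 16, so −12x = −24, so x = 2.
Then 2E = 60 + 10·2 = 80, so E = 40, V = 2E/4 = 20, F = 20 + 2 = 22.

2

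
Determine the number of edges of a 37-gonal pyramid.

A pyramid on an n-gon base has one n-gon and n triangles: V = 37 + 1 = 38, E = 2·37 = 74, F = 37 + 1 = 38.

74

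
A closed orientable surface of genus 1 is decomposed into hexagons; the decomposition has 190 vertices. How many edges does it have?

285

χ = 2 − 2·1 = 0, and every face is a hexagon so 6F = 2E.
V − E + F = 0 with E = 6F/2 gives 190 − (6/2 − 1)·F = 0, so F = 95 and E = 285.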